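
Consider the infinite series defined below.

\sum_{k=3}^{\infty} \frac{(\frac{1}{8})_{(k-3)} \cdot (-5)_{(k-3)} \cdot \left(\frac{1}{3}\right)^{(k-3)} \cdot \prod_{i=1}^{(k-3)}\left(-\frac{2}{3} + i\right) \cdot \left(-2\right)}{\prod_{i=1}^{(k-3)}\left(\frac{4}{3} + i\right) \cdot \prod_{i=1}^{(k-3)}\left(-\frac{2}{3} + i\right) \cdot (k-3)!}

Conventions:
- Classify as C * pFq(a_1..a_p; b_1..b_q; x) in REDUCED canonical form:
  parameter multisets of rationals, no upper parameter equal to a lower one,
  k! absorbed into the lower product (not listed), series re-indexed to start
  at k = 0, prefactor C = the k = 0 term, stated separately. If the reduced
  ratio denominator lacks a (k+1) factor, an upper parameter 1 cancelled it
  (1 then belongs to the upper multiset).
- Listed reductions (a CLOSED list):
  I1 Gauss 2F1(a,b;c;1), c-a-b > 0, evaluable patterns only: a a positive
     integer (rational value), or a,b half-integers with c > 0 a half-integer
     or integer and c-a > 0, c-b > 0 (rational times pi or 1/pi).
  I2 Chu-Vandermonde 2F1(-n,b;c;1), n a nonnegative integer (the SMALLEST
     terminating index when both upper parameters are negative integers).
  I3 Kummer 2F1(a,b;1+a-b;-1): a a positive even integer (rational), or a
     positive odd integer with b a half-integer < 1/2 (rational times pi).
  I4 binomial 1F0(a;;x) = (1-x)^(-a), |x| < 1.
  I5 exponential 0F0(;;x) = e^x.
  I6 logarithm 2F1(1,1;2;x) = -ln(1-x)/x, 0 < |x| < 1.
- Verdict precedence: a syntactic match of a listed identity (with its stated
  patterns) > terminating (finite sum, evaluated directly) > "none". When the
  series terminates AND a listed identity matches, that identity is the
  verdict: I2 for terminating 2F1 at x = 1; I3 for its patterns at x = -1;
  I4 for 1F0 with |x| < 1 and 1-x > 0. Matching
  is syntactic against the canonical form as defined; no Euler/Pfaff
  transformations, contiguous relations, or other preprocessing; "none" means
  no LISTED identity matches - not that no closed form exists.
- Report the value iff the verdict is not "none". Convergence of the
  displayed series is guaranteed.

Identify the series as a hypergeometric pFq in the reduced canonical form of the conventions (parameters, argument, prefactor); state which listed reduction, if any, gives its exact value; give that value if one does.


With C = -2: the canonical form is 2F1(-5, \frac{1}{8}; \frac{7}{3}; \frac{1}{3}). Verdict: terminating - upper -5 stops the sum at k = 5; the 6 terms are added exactly. Sum: -\frac{1682138235}{906493952}.

Key step: t_0 = -2 here, and the running product (C = -2) telescopes to a rising factorial.
Step ratio: r(k) = \frac{1}{3} * (k-5) (k+\frac{1}{8}) / [(k+\frac{7}{3}) (k+1)] - rational in k, leading ratio \frac{1}{3}; with t_0 = -2, classification follows.


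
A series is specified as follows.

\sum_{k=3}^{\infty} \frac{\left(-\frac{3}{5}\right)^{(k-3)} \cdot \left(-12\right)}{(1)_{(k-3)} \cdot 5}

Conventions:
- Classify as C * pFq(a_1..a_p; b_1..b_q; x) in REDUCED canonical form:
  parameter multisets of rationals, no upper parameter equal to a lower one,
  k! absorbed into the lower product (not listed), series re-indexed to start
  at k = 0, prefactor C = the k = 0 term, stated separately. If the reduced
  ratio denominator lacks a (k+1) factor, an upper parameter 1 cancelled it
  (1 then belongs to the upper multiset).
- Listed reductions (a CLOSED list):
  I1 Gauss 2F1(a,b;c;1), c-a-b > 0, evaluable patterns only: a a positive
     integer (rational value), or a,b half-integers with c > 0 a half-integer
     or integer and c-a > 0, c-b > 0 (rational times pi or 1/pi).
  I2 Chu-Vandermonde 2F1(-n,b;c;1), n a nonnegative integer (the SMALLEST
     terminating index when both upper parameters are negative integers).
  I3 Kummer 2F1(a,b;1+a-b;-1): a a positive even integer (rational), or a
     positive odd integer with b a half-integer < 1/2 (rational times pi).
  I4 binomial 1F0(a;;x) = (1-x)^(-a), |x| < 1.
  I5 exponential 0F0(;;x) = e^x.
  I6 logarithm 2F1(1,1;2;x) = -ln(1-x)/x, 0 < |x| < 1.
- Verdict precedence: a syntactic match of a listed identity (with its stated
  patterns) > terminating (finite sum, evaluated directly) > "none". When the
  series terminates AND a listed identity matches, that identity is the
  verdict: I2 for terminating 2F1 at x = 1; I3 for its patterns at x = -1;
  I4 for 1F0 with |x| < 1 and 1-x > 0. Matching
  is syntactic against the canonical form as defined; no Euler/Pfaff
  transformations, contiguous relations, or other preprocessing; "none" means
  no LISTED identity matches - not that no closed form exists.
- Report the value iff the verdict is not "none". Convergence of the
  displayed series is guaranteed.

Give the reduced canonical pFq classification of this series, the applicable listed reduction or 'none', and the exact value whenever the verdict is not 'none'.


With C = -\frac{12}{5}: the canonical form is 0F0(-; -; -\frac{3}{5}). Verdict: the exponential series (I5) applies (the 0F0 exponential series at x = -\frac{3}{5}). Sum: \left(-\frac{12}{5}\right) \cdot e^{-\frac{3}{5}}.

First insight: x = -\frac{3}{5} and (1)_k (C = -12/5, x = -3/5) is k! itself.
Adjacent-term ratio: r(k) = -\frac{3}{5} * 1 / [(k+1)] - poly over poly, x = -\frac{3}{5} from leading terms; C = -\frac{12}{5} at k = 0.


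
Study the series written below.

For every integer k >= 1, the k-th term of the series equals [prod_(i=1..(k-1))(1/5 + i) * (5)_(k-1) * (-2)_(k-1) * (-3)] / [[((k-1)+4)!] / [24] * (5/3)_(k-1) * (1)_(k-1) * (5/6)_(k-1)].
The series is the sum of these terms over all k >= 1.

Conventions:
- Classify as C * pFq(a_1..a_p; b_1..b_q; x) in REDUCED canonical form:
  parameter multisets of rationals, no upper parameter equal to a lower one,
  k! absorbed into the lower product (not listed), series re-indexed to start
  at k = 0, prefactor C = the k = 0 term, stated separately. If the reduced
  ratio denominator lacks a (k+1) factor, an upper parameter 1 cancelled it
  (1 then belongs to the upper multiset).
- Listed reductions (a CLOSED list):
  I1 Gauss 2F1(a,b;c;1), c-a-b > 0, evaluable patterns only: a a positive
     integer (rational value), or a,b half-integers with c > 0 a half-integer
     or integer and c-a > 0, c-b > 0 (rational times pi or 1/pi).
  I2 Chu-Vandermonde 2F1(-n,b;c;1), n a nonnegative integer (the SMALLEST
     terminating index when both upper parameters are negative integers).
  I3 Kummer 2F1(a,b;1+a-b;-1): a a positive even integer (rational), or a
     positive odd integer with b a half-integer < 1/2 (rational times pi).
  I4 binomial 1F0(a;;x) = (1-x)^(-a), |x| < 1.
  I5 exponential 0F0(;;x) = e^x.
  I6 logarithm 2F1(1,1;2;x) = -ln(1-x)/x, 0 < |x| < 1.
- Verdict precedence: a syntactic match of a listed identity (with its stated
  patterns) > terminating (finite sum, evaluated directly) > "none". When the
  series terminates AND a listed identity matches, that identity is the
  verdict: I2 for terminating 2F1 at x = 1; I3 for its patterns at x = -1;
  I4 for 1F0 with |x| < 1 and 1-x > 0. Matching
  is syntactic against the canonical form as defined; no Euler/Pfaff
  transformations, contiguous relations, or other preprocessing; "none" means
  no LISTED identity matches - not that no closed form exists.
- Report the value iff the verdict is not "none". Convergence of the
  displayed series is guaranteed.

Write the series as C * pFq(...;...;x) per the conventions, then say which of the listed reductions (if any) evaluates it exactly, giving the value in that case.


Prefactor -3, argument 1: 2F2 with upper {-2, 6/5} over lower {5/6, 5/3}. Verdict: terminating (-2 upstairs). 3 nonzero terms in all; added directly. Exact value: 636/625.

The tell: t_0 being -3, the running product (C = -3) telescopes to a rising factorial.
Step ratio: r(k) = 1 * (k-2) (k+6/5) / [(k+5/6) (k+5/3) (k+1)] ; factor over Q: parameters, x = 1, and C = -3.


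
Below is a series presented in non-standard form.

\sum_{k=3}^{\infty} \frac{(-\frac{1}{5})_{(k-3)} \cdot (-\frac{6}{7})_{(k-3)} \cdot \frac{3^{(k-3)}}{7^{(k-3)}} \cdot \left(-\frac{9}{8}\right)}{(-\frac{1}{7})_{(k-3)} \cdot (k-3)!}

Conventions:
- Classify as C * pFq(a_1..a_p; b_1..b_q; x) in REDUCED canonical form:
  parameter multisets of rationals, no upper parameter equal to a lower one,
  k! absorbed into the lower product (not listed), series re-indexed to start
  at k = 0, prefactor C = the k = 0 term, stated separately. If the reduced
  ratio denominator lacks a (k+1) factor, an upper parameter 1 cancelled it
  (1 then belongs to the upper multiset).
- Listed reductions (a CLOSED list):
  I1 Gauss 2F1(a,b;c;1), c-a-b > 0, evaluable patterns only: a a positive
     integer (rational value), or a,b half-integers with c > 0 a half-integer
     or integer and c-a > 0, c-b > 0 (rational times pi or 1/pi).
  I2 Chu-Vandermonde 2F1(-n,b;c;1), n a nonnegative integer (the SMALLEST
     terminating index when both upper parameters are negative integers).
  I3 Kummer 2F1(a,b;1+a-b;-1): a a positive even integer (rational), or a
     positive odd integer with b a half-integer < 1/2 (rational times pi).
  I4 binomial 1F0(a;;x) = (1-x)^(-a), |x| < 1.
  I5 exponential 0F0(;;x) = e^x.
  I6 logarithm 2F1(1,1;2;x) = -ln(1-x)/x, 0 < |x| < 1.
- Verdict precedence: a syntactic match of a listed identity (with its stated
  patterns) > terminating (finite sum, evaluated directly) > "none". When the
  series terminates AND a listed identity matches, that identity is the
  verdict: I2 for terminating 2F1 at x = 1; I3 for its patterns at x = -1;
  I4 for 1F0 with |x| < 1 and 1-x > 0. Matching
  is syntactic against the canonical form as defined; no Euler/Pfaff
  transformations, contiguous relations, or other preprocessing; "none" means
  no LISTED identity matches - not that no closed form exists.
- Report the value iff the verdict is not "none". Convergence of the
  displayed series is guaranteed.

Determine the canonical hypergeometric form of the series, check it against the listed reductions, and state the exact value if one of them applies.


The tell: from the first term -\frac{9}{8}: the two geometric factors (C = -9/8, x = 3/7) combine into one argument.
Term ratio: r(k) = \frac{3}{7} * (k-\frac{6}{7}) (k-\frac{1}{5}) / [(k-\frac{1}{7}) (k+1)] - rational; roots negated = parameters, x = \frac{3}{7}, C = -\frac{9}{8}.

x = \frac{3}{7} here; the reduced form reads 2F1, upper {-\frac{6}{7}, -\frac{1}{5}}, lower {-\frac{1}{7}}, C = -\frac{9}{8}. Verdict: none. Every listed pattern misses the 2F1 form at \frac{3}{7}, upper {-\frac{6}{7}, -\frac{1}{5}}.


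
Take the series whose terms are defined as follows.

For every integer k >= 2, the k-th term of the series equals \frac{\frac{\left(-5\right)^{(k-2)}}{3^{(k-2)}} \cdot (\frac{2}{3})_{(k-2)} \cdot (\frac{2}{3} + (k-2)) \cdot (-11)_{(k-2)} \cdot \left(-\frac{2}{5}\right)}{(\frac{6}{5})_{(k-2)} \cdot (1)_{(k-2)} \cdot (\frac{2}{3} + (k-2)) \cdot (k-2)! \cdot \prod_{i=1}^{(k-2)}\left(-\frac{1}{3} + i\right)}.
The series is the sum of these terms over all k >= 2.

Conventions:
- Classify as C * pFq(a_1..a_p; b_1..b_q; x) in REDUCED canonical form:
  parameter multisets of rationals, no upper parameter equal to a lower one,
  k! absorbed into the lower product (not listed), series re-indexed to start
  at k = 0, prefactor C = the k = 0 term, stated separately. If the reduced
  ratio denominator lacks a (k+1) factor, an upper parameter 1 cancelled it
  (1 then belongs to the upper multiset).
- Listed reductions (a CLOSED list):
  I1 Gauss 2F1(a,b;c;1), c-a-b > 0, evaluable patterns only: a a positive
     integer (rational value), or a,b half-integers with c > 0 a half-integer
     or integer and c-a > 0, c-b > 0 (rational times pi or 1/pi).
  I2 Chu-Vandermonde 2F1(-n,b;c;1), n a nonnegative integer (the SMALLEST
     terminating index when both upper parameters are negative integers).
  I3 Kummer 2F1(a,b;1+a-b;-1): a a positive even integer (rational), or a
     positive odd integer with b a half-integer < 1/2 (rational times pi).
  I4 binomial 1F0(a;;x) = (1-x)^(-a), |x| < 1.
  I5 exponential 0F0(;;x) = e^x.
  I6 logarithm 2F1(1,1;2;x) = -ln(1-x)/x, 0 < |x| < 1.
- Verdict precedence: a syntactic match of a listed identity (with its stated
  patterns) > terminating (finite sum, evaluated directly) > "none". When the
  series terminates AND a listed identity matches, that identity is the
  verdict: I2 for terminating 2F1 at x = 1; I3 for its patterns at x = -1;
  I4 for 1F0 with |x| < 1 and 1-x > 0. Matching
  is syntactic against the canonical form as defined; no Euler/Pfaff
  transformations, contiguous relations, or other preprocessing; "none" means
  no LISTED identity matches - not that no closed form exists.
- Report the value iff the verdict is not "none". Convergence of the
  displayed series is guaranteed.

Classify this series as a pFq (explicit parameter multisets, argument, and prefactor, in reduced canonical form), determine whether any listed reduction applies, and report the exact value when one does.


Classification (C = -\frac{2}{5}): 1F2 with upper {-11}, lower {1, \frac{6}{5}}, argument x = -\frac{5}{3}. Verdict: terminating - no listed pattern fits, but -11 in the upper list cuts the series at k = 11; direct evaluation. Sum: -\frac{4792597948789950021368500333}{188524073293868164927979520}.

Structural cue: with t_0 = -\frac{2}{5}, the two geometric factors (C = -2/5) combine into one argument.
Step ratio: r(k) = -\frac{5}{3} * (k-11) / [(k+1) (k+\frac{6}{5}) (k+1)] ; factor over Q: parameters, x = -\frac{5}{3}, and C = -\frac{2}{5}.


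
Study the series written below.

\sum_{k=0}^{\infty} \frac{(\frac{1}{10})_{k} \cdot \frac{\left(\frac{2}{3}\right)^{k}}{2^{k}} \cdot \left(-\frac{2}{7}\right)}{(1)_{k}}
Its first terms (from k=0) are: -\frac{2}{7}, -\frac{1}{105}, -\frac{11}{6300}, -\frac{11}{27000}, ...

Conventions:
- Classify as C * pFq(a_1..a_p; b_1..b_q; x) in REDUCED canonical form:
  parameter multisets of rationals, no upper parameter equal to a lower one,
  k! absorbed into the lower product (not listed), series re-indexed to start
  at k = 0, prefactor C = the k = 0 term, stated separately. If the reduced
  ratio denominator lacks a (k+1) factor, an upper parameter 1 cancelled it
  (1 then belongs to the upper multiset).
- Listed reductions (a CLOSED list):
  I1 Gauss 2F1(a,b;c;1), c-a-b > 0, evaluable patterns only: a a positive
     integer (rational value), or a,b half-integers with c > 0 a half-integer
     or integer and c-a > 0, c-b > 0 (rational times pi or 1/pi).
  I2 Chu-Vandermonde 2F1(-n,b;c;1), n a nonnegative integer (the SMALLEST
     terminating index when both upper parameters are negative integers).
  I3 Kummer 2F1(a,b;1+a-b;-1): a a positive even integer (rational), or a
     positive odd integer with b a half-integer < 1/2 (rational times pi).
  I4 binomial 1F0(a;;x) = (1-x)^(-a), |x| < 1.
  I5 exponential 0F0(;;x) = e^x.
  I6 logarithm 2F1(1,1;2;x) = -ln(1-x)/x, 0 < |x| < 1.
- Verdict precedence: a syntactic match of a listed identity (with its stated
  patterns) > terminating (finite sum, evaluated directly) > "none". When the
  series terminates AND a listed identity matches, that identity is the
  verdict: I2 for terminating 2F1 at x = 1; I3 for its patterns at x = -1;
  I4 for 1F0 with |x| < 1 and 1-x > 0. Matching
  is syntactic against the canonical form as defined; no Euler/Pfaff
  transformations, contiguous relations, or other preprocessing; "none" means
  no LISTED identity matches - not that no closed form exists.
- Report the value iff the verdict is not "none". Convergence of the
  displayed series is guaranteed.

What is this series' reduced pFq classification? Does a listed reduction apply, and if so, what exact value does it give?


Prefactor -\frac{2}{7}, argument \frac{1}{3}: 1F0 with upper {\frac{1}{10}} over lower {-}. Verdict: this is the binomial series (I4) (the 1F0 binomial series: exponent -1/10, x = \frac{1}{3}). Value: \left(-\frac{2}{7}\right) \cdot \left(\frac{2}{3}\right)^{-\frac{1}{10}}.

Key observation: with t_0 = -\frac{2}{7}, (1)_k (C = -2/7) is k! itself.
Consecutive-term ratio: r(k) = \frac{1}{3} * (k+\frac{1}{10}) / [(k+1)] - rational in k. x = \frac{1}{3}; t_0 = -\frac{2}{7}; negate the roots.


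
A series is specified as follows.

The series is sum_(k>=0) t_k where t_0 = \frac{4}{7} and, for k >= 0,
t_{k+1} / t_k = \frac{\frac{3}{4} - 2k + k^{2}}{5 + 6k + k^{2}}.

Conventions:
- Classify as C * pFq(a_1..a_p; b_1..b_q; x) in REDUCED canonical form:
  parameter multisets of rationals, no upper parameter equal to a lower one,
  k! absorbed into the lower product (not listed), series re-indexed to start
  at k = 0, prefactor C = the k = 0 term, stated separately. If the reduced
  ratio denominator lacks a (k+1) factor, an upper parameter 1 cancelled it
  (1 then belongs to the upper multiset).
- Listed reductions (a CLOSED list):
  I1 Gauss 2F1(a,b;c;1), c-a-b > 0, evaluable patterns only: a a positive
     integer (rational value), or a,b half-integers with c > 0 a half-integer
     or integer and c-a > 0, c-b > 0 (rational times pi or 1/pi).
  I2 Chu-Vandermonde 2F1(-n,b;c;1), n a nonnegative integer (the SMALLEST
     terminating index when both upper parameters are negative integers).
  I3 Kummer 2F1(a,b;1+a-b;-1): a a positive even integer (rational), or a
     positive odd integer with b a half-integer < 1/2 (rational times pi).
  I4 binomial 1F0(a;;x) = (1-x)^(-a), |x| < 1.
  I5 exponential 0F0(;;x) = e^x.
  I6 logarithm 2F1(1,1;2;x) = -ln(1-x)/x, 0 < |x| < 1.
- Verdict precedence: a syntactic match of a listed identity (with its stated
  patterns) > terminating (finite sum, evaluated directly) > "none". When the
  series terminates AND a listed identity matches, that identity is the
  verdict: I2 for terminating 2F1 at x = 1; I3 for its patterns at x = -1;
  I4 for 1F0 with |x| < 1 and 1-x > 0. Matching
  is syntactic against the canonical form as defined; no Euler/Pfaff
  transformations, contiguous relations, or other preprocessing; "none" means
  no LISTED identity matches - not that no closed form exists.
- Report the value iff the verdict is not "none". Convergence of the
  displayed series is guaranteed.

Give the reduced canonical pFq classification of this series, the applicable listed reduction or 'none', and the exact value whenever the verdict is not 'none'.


Prefactor \frac{4}{7}, argument 1: 2F1 with upper {-\frac{3}{2}, -\frac{1}{2}} over lower {5}. Verdict: Gauss (I1, half-integer pattern) fires (x = 1; upper {-\frac{3}{2}, -\frac{1}{2}} half-integers, c = 5 in the evaluable pattern). Its exact value is \frac{1048576}{509355} / \pi.

First insight: x = 1 and the expanded ratio factors over Q; C = 4/7, roots give parameters.
Adjacent-term ratio: r(k) = 1 * (k-\frac{3}{2}) (k-\frac{1}{2}) / [(k+5) (k+1)] ; factor over Q: parameters, x = 1, and C = \frac{4}{7}.


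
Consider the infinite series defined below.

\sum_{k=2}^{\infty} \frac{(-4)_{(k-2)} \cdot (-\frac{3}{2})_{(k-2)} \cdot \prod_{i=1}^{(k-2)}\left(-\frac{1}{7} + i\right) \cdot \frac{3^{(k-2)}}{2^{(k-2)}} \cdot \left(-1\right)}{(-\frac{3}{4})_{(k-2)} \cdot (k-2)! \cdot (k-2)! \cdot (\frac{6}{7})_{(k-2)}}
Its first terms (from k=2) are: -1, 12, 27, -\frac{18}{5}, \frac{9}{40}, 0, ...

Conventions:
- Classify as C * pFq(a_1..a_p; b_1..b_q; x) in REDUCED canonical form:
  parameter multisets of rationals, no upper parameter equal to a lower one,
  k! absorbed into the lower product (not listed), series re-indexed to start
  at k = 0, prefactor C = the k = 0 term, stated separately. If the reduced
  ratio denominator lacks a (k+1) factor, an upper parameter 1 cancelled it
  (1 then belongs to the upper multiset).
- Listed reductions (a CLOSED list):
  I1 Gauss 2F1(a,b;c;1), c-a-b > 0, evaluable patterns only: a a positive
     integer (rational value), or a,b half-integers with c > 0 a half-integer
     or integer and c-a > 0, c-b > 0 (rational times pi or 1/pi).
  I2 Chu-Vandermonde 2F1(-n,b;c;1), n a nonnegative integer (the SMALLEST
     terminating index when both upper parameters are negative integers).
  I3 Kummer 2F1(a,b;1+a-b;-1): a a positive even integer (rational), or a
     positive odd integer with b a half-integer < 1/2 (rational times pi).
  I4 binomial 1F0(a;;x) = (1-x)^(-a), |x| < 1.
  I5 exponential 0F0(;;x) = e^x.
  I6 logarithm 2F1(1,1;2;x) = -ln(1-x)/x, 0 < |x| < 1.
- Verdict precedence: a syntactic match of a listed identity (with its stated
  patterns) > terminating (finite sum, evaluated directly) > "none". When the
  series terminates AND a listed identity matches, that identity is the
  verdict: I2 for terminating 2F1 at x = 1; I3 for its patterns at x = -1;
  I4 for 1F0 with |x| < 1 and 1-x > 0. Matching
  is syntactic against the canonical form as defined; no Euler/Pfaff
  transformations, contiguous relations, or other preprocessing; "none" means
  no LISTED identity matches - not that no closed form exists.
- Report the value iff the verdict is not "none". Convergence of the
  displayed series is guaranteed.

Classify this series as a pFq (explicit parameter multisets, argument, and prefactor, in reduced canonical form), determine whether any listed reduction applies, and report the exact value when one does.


This is -1 * 2F2(-4, -\frac{3}{2}; -\frac{3}{4}, 1; \frac{3}{2}) in reduced canonical form. Verdict: terminating. (-4)_k vanishes past k = 4, leaving a 5-term sum, computed directly. Exact value: \frac{277}{8}.

Structural cue: x = \frac{3}{2} and the denominator's factorial ratio (prefactor -1) is a lower Pochhammer.
Step ratio: r(k) = \frac{3}{2} * (k-4) (k-\frac{3}{2}) / [(k-\frac{3}{4}) (k+1) (k+1)] - rational; roots negated = parameters, x = \frac{3}{2}, C = -1.


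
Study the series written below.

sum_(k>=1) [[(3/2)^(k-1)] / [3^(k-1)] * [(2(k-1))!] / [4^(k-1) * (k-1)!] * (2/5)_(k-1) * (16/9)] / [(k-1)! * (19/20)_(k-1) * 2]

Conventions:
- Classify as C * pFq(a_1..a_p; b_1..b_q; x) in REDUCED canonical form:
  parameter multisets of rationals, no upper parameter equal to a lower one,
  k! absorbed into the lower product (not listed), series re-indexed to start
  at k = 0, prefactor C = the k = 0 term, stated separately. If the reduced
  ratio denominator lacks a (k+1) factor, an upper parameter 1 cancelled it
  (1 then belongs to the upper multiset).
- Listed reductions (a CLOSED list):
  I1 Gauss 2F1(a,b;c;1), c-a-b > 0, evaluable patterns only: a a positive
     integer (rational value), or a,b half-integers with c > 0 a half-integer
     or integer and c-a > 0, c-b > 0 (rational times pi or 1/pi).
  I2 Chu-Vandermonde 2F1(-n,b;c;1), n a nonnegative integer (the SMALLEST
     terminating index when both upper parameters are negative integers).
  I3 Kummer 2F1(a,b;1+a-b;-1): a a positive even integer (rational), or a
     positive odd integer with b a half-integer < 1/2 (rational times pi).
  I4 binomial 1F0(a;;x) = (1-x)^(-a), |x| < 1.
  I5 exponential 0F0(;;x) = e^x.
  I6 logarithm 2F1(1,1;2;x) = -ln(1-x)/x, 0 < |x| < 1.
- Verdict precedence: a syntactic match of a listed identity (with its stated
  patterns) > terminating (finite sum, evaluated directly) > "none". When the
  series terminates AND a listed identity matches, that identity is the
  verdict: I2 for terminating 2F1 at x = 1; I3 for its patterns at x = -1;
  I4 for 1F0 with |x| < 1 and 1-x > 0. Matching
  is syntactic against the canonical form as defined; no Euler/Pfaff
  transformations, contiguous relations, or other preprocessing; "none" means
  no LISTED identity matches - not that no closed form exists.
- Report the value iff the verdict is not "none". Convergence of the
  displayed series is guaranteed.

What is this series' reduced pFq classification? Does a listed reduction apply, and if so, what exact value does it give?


At argument 1/2: a 2F1 with upper {2/5, 1/2}, lower {19/20}, scaled by C = 8/9. Verdict: no listed reduction: x = 1/2 and upper {2/5, 1/2} fail every I1-I6 pattern.

Structural cue: x = (1/2) and the two k-th powers (C = 8/9) combine into one argument.
Term ratio: r(k) = (1/2) * (k+2/5) (k+1/2) / [(k+19/20) (k+1)] ; factor over Q: parameters, x = (1/2), and C = 8/9.


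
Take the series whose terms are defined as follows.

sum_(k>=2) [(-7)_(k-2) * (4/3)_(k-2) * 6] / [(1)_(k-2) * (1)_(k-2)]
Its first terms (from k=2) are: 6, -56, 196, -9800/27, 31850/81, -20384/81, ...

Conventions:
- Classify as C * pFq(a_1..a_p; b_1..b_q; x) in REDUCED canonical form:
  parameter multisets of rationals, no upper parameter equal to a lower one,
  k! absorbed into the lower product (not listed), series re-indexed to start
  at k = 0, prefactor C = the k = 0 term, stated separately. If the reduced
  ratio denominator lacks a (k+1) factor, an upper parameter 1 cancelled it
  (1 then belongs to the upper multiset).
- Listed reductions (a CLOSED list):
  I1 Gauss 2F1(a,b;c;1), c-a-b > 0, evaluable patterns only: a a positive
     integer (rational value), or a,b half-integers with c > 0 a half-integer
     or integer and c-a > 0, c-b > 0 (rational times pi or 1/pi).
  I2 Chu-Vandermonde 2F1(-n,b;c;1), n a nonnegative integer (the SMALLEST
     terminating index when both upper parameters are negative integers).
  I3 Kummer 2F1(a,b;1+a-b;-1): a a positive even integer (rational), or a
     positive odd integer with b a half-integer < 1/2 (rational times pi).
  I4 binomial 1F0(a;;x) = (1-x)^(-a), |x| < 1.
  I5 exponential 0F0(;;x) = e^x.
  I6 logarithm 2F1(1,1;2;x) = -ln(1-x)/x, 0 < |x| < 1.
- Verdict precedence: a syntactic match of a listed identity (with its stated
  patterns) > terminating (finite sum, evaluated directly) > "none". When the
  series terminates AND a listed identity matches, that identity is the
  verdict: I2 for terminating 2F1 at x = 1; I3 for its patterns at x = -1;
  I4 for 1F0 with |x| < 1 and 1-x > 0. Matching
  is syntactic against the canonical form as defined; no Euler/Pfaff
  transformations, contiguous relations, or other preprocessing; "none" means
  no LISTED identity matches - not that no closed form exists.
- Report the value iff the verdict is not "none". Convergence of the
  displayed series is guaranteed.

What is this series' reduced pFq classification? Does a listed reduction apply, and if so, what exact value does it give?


Prefactor 6, argument 1: 2F1 with upper {-7, 4/3} over lower {1}. Verdict at x = 1: Chu-Vandermonde (I2) matches (terminating 2F1 at x = 1 with n = 7, b = 4/3, c = 1). Exact value: -748/6561.

Key observation: with t_0 = 6, (1)_k (prefactor 6) is k! itself.
Ratio: r(k) = 1 * (k-7) (k+4/3) / [(k+1) (k+1)] - poly over poly, x = 1 from leading terms; C = 6 at k = 0.


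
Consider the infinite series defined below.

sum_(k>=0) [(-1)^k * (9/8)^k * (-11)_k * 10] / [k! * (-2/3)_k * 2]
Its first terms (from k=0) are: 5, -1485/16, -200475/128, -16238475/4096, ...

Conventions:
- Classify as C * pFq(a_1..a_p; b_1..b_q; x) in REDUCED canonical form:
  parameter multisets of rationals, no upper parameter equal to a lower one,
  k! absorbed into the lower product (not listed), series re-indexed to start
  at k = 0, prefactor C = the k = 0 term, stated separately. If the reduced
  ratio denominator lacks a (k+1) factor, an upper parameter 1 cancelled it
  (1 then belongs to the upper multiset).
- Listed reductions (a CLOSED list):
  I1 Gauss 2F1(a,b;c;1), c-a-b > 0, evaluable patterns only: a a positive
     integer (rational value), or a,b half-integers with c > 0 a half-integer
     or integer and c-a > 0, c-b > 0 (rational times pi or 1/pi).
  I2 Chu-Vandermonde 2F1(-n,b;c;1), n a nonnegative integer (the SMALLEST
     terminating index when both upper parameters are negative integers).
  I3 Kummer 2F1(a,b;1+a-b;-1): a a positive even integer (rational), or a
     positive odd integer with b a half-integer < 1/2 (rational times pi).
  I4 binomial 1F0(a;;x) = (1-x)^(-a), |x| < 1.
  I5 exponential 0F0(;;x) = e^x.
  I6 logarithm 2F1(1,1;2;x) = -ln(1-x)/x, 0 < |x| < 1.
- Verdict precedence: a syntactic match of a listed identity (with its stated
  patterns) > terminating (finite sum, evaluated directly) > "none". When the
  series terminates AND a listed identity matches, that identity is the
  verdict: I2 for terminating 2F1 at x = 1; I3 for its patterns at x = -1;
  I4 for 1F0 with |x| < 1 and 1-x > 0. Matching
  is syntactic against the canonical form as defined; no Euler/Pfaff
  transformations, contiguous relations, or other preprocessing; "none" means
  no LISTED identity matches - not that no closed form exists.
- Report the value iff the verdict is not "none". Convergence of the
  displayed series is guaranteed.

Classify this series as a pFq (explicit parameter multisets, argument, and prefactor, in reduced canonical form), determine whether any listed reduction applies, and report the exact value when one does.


x = -9/8 here; the reduced form reads 1F1, upper {-11}, lower {-2/3}, C = 5. Verdict: terminating (-11 upstairs). 12 nonzero terms in all; added directly. Exact value: -690562351224127214125859/58552512616280883200.

First insight: t_0 being 5, the (-1)^k factor (prefactor 5) folds into the argument's sign.
Consecutive-term ratio: r(k) = (-9/8) * (k-11) / [(k-2/3) (k+1)] - poly over poly, x = (-9/8) from leading terms; C = 5 at k = 0.


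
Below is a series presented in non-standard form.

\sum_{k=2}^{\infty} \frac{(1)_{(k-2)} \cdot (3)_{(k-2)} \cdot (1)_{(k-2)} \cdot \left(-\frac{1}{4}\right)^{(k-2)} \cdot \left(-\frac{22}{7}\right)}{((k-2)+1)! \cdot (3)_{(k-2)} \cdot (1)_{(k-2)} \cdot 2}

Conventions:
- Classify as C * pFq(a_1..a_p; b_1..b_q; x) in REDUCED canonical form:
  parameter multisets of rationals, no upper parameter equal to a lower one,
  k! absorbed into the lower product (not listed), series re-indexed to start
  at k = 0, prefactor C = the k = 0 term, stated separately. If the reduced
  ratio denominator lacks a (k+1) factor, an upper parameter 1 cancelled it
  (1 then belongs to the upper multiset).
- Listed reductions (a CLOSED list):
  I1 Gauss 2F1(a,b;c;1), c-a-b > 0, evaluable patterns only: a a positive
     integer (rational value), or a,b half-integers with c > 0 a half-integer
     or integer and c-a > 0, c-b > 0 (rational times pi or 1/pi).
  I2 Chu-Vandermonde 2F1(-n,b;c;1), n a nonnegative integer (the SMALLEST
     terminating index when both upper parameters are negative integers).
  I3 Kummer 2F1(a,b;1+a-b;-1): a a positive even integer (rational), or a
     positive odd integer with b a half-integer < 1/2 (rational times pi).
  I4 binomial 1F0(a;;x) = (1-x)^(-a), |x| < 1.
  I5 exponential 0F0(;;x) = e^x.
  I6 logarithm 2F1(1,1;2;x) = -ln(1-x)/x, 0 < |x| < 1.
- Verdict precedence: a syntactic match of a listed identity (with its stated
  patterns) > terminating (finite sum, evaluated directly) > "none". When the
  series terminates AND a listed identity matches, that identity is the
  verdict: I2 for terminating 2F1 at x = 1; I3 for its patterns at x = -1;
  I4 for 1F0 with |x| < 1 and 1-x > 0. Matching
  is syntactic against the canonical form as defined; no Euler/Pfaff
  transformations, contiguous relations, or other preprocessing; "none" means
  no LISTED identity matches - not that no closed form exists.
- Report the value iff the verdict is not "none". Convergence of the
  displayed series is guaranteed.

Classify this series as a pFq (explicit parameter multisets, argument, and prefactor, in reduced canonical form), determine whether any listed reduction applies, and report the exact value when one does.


First insight: t_0 = -\frac{11}{7} here, and the denominator's factorial ratio (C = -11/7) is a lower Pochhammer.
Ratio: r(k) = -\frac{1}{4} * (k+1) (k+1) / [(k+2) (k+1)] ; factor over Q: parameters, x = -\frac{1}{4}, and C = -\frac{11}{7}.

Canonical form: C = -\frac{11}{7} times 2F1 with upper {1, 1}, lower {2}, x = -\frac{1}{4}. Verdict: the I6 logarithm reduction matches (the logarithm: parameters (1,1;2), x = -\frac{1}{4}). Sum: \left(-\frac{44}{7}\right) \cdot \ln\left(\frac{5}{4}\right).


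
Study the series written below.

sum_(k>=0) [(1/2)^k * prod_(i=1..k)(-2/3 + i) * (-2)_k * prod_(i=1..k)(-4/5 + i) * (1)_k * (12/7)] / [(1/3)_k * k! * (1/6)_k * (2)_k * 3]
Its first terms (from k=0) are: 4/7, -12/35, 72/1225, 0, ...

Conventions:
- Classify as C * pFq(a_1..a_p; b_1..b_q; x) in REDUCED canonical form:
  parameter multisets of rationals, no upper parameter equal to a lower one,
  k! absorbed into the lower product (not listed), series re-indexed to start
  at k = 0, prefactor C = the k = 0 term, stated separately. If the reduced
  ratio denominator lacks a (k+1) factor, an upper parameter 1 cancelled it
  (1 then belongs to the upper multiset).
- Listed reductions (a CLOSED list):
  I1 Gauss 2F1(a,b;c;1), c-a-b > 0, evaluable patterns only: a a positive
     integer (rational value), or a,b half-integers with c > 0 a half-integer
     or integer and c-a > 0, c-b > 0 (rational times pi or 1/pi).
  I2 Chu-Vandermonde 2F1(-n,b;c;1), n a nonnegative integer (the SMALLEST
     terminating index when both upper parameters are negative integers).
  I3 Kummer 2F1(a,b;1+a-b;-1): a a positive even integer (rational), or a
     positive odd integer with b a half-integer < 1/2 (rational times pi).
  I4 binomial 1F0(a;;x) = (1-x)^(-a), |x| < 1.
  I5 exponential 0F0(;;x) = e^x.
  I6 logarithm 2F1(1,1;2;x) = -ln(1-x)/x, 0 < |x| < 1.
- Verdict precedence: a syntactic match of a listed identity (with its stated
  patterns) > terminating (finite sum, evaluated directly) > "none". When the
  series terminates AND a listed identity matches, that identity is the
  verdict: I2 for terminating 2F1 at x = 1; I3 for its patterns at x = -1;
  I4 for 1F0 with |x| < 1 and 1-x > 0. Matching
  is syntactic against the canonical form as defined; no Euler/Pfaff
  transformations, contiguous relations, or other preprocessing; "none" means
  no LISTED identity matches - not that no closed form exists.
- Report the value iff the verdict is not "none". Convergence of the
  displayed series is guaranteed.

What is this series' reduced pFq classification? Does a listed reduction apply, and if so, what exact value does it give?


This is 4/7 * 3F2(-2, 1/5, 1; 1/6, 2; 1/2) in reduced canonical form. Verdict: terminating at k = 2: the factor (-2)_k kills every later term; summing the 3 survivors is exact. Value: 352/1225.

Structural cue: x = (1/2) and the running product (C = 4/7) telescopes to a rising factorial.
Term ratio: r(k) = (1/2) * (k-2) (k+1/5) (k+1) / [(k+1/6) (k+2) (k+1)] - rational in k. x = (1/2); t_0 = 4/7; negate the roots.


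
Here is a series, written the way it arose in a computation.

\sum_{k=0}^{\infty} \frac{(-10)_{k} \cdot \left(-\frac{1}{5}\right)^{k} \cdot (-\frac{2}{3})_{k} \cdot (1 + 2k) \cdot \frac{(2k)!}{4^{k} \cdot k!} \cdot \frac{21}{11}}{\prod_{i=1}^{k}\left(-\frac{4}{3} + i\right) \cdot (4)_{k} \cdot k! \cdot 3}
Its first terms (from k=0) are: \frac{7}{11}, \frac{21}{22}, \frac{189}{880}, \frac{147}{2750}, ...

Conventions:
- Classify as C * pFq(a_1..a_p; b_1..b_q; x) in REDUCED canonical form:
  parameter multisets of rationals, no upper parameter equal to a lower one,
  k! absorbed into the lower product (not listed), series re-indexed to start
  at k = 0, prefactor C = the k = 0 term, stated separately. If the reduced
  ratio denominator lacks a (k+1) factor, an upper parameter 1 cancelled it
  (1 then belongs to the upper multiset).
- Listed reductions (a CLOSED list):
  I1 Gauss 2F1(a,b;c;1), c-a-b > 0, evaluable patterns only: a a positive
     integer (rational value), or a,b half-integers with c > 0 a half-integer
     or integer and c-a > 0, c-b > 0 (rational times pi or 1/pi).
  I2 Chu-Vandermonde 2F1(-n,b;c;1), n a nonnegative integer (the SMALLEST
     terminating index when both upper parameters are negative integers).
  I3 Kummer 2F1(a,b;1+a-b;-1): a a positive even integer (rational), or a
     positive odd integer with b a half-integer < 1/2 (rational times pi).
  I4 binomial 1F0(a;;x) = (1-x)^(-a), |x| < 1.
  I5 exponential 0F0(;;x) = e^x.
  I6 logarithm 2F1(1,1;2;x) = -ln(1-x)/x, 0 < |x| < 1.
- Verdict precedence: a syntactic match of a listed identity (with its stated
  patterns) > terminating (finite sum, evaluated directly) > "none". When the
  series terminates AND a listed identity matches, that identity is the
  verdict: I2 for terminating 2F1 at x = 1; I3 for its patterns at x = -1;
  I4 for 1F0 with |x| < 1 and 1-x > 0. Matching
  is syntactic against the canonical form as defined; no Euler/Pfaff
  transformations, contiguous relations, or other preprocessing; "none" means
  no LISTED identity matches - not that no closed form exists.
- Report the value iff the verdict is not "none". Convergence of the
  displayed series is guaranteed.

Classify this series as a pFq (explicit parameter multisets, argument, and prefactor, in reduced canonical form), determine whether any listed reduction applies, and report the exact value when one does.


Reduced: x = -\frac{1}{5}, 3F2, upper = {-10, -\frac{2}{3}, \frac{3}{2}}, lower = {-\frac{1}{3}, 4}, C = \frac{7}{11}. Verdict: terminating. With -10 upstairs the series is a 11-term polynomial sum; evaluated term by term. Value: \frac{45332090159112897}{24223232000000000}.

First insight: with t_0 = \frac{7}{11}, the lower running product (prefactor 7/11) is a rising factorial.
Step ratio: r(k) = -\frac{1}{5} * (k-10) (k-\frac{2}{3}) (k+\frac{3}{2}) / [(k-\frac{1}{3}) (k+4) (k+1)] - rational in k. x = -\frac{1}{5}; t_0 = \frac{7}{11}; negate the roots.


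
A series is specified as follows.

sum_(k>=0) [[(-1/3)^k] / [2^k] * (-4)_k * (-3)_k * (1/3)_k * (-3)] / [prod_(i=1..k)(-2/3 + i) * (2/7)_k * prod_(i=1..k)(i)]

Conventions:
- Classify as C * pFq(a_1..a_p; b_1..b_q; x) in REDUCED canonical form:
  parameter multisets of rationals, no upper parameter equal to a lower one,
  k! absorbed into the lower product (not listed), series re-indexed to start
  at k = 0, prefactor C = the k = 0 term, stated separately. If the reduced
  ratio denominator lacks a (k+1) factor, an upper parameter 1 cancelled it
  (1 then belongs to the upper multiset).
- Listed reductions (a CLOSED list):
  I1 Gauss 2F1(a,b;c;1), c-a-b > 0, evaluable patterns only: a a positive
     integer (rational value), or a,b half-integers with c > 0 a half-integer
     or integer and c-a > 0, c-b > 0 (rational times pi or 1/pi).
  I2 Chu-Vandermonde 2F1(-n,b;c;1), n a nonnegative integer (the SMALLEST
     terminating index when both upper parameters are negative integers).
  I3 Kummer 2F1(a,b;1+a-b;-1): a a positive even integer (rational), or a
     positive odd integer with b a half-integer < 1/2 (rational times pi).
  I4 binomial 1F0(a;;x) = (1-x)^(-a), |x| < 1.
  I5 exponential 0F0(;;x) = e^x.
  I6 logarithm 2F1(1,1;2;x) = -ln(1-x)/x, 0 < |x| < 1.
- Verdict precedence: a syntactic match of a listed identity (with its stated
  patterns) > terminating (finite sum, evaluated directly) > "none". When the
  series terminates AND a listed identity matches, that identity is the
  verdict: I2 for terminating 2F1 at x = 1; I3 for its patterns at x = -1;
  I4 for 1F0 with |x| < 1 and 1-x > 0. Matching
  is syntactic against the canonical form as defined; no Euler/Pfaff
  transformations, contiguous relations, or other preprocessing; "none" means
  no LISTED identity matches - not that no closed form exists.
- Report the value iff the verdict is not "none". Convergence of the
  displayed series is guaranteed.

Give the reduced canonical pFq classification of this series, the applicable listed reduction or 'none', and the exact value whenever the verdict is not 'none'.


Prefactor -3, argument -1/6: 2F1 with upper {-4, -3} over lower {2/7}. Verdict: terminating (-3 upstairs). 4 nonzero terms in all; added directly. Hence: 8839/864.

Structural cue: with t_0 = -3, the parameter 1/3 appears in both the upper and lower lists and cancels.
Term ratio: r(k) = (-1/6) * (k-4) (k-3) / [(k+2/7) (k+1)] ; factor over Q: parameters, x = (-1/6), and C = -3.


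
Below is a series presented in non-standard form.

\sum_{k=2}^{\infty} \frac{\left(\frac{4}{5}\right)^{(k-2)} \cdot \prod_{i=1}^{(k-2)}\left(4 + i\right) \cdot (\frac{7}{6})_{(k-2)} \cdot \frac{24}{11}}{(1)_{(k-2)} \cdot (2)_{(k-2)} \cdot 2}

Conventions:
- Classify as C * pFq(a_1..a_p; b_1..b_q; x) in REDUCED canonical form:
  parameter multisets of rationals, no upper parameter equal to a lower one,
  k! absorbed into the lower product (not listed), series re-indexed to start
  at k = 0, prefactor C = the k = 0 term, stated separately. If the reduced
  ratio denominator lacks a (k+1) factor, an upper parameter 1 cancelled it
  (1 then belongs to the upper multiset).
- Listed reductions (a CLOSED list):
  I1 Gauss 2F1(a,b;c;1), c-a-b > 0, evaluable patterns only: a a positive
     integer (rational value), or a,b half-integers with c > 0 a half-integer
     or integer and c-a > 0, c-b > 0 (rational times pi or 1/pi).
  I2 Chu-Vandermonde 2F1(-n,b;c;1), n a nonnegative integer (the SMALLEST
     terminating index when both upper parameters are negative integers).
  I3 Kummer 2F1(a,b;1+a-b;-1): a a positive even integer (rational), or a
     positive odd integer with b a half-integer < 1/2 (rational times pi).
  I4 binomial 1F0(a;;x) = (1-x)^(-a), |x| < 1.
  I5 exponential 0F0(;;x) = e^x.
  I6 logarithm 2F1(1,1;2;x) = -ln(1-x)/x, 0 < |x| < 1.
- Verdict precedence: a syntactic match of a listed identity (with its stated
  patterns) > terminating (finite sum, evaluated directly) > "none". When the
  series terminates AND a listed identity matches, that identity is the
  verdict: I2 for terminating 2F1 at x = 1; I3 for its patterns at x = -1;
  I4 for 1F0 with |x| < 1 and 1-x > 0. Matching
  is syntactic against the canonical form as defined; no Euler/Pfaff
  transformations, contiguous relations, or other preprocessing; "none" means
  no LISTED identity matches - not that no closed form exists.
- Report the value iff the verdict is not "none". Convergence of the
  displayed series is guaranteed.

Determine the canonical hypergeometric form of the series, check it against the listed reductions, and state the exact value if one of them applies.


Classification (C = \frac{12}{11}): 2F1 with upper {\frac{7}{6}, 5}, lower {2}, argument x = \frac{4}{5}. Verdict: none. No listed pattern accepts 2F1(\frac{7}{6}, 5; 2; \frac{4}{5}).

First insight: t_0 = \frac{12}{11} here, and (1)_k (C = 12/11, x = 4/5) is k! itself.
Consecutive-term ratio: r(k) = \frac{4}{5} * (k+\frac{7}{6}) (k+5) / [(k+2) (k+1)] - rational; roots negated = parameters, x = \frac{4}{5}, C = \frac{12}{11}.
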